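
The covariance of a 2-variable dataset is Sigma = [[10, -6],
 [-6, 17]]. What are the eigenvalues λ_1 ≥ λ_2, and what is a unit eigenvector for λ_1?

Step 1 — characteristic polynomial of 2×2 Sigma:
  det(Sigma - λI) = λ² - trace · λ + det = 0.
  trace = 10 + 17 = 27, det = 10·17 - (-6)² = 134.
Step 2 — discriminant:
  Δ = trace² - 4·det = 729 - 536 = 193.
Step 3 — eigenvalues:
  λ = (trace ± √Δ)/2 = (27 ± 13.8924)/2,
  λ_1 = 20.4462,  λ_2 = 6.5538.

Step 4 — unit eigenvector for λ_1: solve (Sigma - λ_1 I)v = 0. First row:
  (10 - 20.4462)·v_x + (-6)·v_y = 0, i.e. (-10.4462)·v_x + (-6)·v_y = 0,
  so v ∝ (b, λ_1 - a) = (-6, 10.4462); multiply by -1 so the first entry is positive: u = (6, -10.4462).
  ||u|| = √((6)² + (-10.4462)²) = √(145.1236) ≈ 12.0467,
  v_1 = u/||u|| ≈ (0.4981, -0.8671) (||v_1|| = 1).

λ_1 = 20.4462,  λ_2 = 6.5538;  v_1 ≈ (0.4981, -0.8671)


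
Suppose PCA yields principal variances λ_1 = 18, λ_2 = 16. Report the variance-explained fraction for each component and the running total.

Step 1 — total variance = trace(Sigma) = Σ λ_i = 18 + 16 = 34.

Step 2 — fraction explained by component i = λ_i / Σ λ:
  PC1: 18/34 = 0.5294
  PC2: 16/34 = 0.4706

Step 3 — cumulative fraction after k components = (λ_1 + ... + λ_k) / Σ λ:
  k = 1: 18/34 = 0.5294
  k = 2: (18 + 16)/34 = 34/34 = 1

Summary (fraction, with percent):

explained: PC1 0.5294 (52.94%), PC2 0.4706 (47.06%);  cumulative: 0.5294, 1


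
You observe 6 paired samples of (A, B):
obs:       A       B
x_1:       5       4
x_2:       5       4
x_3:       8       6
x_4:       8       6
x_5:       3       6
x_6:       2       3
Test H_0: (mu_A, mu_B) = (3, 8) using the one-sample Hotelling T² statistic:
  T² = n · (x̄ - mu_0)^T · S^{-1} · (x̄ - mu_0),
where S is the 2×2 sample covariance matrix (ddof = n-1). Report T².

Step 1 — sample mean vector:
  mean(A) = (5 + 5 + 8 + 8 + 3 + 2) / 6 = 31/6 = 5.1667
  mean(B) = (4 + 4 + 6 + 6 + 6 + 3) / 6 = 29/6 = 4.8333
  x̄ = (5.1667, 4.8333),  deviation x̄ - mu_0 = (5.1667, 4.8333) - (3, 8) = (2.1667, -3.1667).

Step 2 — sample covariance matrix, S[i,j] = (1/(n-1)) · Σ_k (x_{k,i} - mean_i) · (x_{k,j} - mean_j), divisor n-1 = 5:
  S[A,A] = ((-0.1667)·(-0.1667) + (-0.1667)·(-0.1667) + (2.8333)·(2.8333) + (2.8333)·(2.8333) + (-2.1667)·(-2.1667) + (-3.1667)·(-3.1667)) / 5 = 30.8333/5 = 6.1667
  S[A,B] = ((-0.1667)·(-0.8333) + (-0.1667)·(-0.8333) + (2.8333)·(1.1667) + (2.8333)·(1.1667) + (-2.1667)·(1.1667) + (-3.1667)·(-1.8333)) / 5 = 10.1667/5 = 2.0333
  S[B,B] = ((-0.8333)·(-0.8333) + (-0.8333)·(-0.8333) + (1.1667)·(1.1667) + (1.1667)·(1.1667) + (1.1667)·(1.1667) + (-1.8333)·(-1.8333)) / 5 = 8.8333/5 = 1.7667
  S = [[6.1667, 2.0333],
 [2.0333, 1.7667]].

Step 3 — invert S. det(S) = 6.1667·1.7667 - (2.0333)² = 6.76.
  S^{-1} = (1/det) · [[d, -b], [-b, a]] = [[0.2613, -0.3008],
 [-0.3008, 0.9122]].

Step 4 — quadratic form (x̄ - mu_0)^T · S^{-1} · (x̄ - mu_0):
  S^{-1} · (x̄ - mu_0) = (1.5187, -3.5404),
  (x̄ - mu_0)^T · [...] = (2.1667)·(1.5187) + (-3.1667)·(-3.5404) = 14.502.

Step 5 — scale by n: T² = 6 · 14.502 = 87.0118.

T² ≈ 87.0118


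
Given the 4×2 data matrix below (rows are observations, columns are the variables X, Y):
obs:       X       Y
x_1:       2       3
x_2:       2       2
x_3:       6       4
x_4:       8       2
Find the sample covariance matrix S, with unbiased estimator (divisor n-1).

Step 1 — column means:
  mean(X) = (2 + 2 + 6 + 8) / 4 = 18/4 = 4.5
  mean(Y) = (3 + 2 + 4 + 2) / 4 = 11/4 = 2.75

Step 2 — sample covariance S[i,j] = (1/(n-1)) · Σ_k (x_{k,i} - mean_i) · (x_{k,j} - mean_j), with n-1 = 3.
  S[X,X] = ((-2.5)·(-2.5) + (-2.5)·(-2.5) + (1.5)·(1.5) + (3.5)·(3.5)) / 3 = 27/3 = 9
  S[X,Y] = ((-2.5)·(0.25) + (-2.5)·(-0.75) + (1.5)·(1.25) + (3.5)·(-0.75)) / 3 = 0.5/3 = 0.1667
  S[Y,Y] = ((0.25)·(0.25) + (-0.75)·(-0.75) + (1.25)·(1.25) + (-0.75)·(-0.75)) / 3 = 2.75/3 = 0.9167

S is symmetric (S[j,i] = S[i,j]). Assembling:

S = [[9, 0.1667],
 [0.1667, 0.9167]]


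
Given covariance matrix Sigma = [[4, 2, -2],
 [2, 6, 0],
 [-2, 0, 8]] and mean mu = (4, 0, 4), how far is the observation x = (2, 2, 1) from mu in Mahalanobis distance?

Step 1 — centre the observation: (x - mu) = (-2, 2, -3).

Step 2 — invert Sigma (cofactor / det for 3×3, or solve directly):
  Sigma^{-1} = [[0.3529, -0.1176, 0.0882],
 [-0.1176, 0.2059, -0.0294],
 [0.0882, -0.0294, 0.1471]].

Step 3 — form the quadratic (x - mu)^T · Sigma^{-1} · (x - mu):
  Sigma^{-1} · (x - mu) = (-1.2059, 0.7353, -0.6765).
  (x - mu)^T · [Sigma^{-1} · (x - mu)] = (-2)·(-1.2059) + (2)·(0.7353) + (-3)·(-0.6765) = 5.9118.

Step 4 — take square root: d = √(5.9118) ≈ 2.4314.

d(x, mu) = √(5.9118) ≈ 2.4314


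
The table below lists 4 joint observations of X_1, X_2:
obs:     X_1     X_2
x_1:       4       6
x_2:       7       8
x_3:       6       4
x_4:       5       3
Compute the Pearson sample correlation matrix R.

Step 1 — column means:
  mean(X_1) = (4 + 7 + 6 + 5) / 4 = 22/4 = 5.5
  mean(X_2) = (6 + 8 + 4 + 3) / 4 = 21/4 = 5.25

Step 2 — sample variances and covariances s[i,j] = (1/(n-1)) · Σ_k (x_{k,i} - mean_i) · (x_{k,j} - mean_j), with n-1 = 3:
  s[X_1,X_1] = ((-1.5)·(-1.5) + (1.5)·(1.5) + (0.5)·(0.5) + (-0.5)·(-0.5)) / 3 = 5/3 = 1.6667
  s[X_1,X_2] = ((-1.5)·(0.75) + (1.5)·(2.75) + (0.5)·(-1.25) + (-0.5)·(-2.25)) / 3 = 3.5/3 = 1.1667
  s[X_2,X_2] = ((0.75)·(0.75) + (2.75)·(2.75) + (-1.25)·(-1.25) + (-2.25)·(-2.25)) / 3 = 14.75/3 = 4.9167
  Sample standard deviations s_i = √(s[i,i]):
  s(X_1) = √(1.6667) = 1.291
  s(X_2) = √(4.9167) = 2.2174

Step 3 — r_{ij} = s_{ij} / (s_i · s_j):
  r[X_1,X_1] = 1 (diagonal).
  r[X_1,X_2] = 1.1667 / (1.291 · 2.2174) = 1.1667 / 2.8626 = 0.4076
  r[X_2,X_2] = 1 (diagonal).

R is symmetric with unit diagonal. Assembling:

R = [[1, 0.4076],
 [0.4076, 1]]


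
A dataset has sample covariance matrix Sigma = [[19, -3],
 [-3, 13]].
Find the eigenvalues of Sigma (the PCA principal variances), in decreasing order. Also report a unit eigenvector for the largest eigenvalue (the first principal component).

Step 1 — characteristic polynomial of 2×2 Sigma:
  det(Sigma - λI) = λ² - trace · λ + det = 0.
  trace = 19 + 13 = 32, det = 19·13 - (-3)² = 238.
Step 2 — discriminant:
  Δ = trace² - 4·det = 1024 - 952 = 72.
Step 3 — eigenvalues:
  λ = (trace ± √Δ)/2 = (32 ± 8.4853)/2,
  λ_1 = 20.2426,  λ_2 = 11.7574.

Step 4 — unit eigenvector for λ_1: solve (Sigma - λ_1 I)v = 0. First row:
  (19 - 20.2426)·v_x + (-3)·v_y = 0, i.e. (-1.2426)·v_x + (-3)·v_y = 0,
  so v ∝ (b, λ_1 - a) = (-3, 1.2426); multiply by -1 so the first entry is positive: u = (3, -1.2426).
  ||u|| = √((3)² + (-1.2426)²) = √(10.5442) ≈ 3.2472,
  v_1 = u/||u|| ≈ (0.9239, -0.3827) (||v_1|| = 1).

λ_1 = 20.2426,  λ_2 = 11.7574;  v_1 ≈ (0.9239, -0.3827)


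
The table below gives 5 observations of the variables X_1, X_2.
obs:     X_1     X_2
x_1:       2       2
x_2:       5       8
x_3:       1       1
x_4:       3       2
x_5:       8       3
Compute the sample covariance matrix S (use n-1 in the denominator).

Step 1 — column means:
  mean(X_1) = (2 + 5 + 1 + 3 + 8) / 5 = 19/5 = 3.8
  mean(X_2) = (2 + 8 + 1 + 2 + 3) / 5 = 16/5 = 3.2

Step 2 — sample covariance S[i,j] = (1/(n-1)) · Σ_k (x_{k,i} - mean_i) · (x_{k,j} - mean_j), with n-1 = 4.
  S[X_1,X_1] = ((-1.8)·(-1.8) + (1.2)·(1.2) + (-2.8)·(-2.8) + (-0.8)·(-0.8) + (4.2)·(4.2)) / 4 = 30.8/4 = 7.7
  S[X_1,X_2] = ((-1.8)·(-1.2) + (1.2)·(4.8) + (-2.8)·(-2.2) + (-0.8)·(-1.2) + (4.2)·(-0.2)) / 4 = 14.2/4 = 3.55
  S[X_2,X_2] = ((-1.2)·(-1.2) + (4.8)·(4.8) + (-2.2)·(-2.2) + (-1.2)·(-1.2) + (-0.2)·(-0.2)) / 4 = 30.8/4 = 7.7

S is symmetric (S[j,i] = S[i,j]). Assembling:

S = [[7.7, 3.55],
 [3.55, 7.7]]


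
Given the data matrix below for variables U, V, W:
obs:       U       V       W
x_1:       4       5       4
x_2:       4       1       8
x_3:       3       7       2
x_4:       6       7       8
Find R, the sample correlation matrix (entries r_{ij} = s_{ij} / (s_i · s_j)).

Step 1 — column means:
  mean(U) = (4 + 4 + 3 + 6) / 4 = 17/4 = 4.25
  mean(V) = (5 + 1 + 7 + 7) / 4 = 20/4 = 5
  mean(W) = (4 + 8 + 2 + 8) / 4 = 22/4 = 5.5

Step 2 — sample variances and covariances s[i,j] = (1/(n-1)) · Σ_k (x_{k,i} - mean_i) · (x_{k,j} - mean_j), with n-1 = 3:
  s[U,U] = ((-0.25)·(-0.25) + (-0.25)·(-0.25) + (-1.25)·(-1.25) + (1.75)·(1.75)) / 3 = 4.75/3 = 1.5833
  s[U,V] = ((-0.25)·(0) + (-0.25)·(-4) + (-1.25)·(2) + (1.75)·(2)) / 3 = 2/3 = 0.6667
  s[U,W] = ((-0.25)·(-1.5) + (-0.25)·(2.5) + (-1.25)·(-3.5) + (1.75)·(2.5)) / 3 = 8.5/3 = 2.8333
  s[V,V] = ((0)·(0) + (-4)·(-4) + (2)·(2) + (2)·(2)) / 3 = 24/3 = 8
  s[V,W] = ((0)·(-1.5) + (-4)·(2.5) + (2)·(-3.5) + (2)·(2.5)) / 3 = -12/3 = -4
  s[W,W] = ((-1.5)·(-1.5) + (2.5)·(2.5) + (-3.5)·(-3.5) + (2.5)·(2.5)) / 3 = 27/3 = 9
  Sample standard deviations s_i = √(s[i,i]):
  s(U) = √(1.5833) = 1.2583
  s(V) = √(8) = 2.8284
  s(W) = √(9) = 3

Step 3 — r_{ij} = s_{ij} / (s_i · s_j):
  r[U,U] = 1 (diagonal).
  r[U,V] = 0.6667 / (1.2583 · 2.8284) = 0.6667 / 3.559 = 0.1873
  r[U,W] = 2.8333 / (1.2583 · 3) = 2.8333 / 3.7749 = 0.7506
  r[V,V] = 1 (diagonal).
  r[V,W] = -4 / (2.8284 · 3) = -4 / 8.4853 = -0.4714
  r[W,W] = 1 (diagonal).

R is symmetric with unit diagonal. Assembling:

R = [[1, 0.1873, 0.7506],
 [0.1873, 1, -0.4714],
 [0.7506, -0.4714, 1]]


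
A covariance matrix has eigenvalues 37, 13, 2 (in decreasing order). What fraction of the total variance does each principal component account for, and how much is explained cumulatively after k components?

Step 1 — total variance = trace(Sigma) = Σ λ_i = 37 + 13 + 2 = 52.

Step 2 — fraction explained by component i = λ_i / Σ λ:
  PC1: 37/52 = 0.7115
  PC2: 13/52 = 0.25
  PC3: 2/52 = 0.0385

Step 3 — cumulative fraction after k components = (λ_1 + ... + λ_k) / Σ λ:
  k = 1: 37/52 = 0.7115
  k = 2: (37 + 13)/52 = 50/52 = 0.9615
  k = 3: (37 + 13 + 2)/52 = 52/52 = 1

Summary (fraction, with percent):

explained: PC1 0.7115 (71.15%), PC2 0.25 (25%), PC3 0.0385 (3.85%);  cumulative: 0.7115, 0.9615, 1


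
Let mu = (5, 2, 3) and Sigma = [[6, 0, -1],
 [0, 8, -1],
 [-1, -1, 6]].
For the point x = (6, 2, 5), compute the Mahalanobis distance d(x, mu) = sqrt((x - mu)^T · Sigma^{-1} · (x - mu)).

Step 1 — centre the observation: (x - mu) = (1, 0, 2).

Step 2 — invert Sigma (cofactor / det for 3×3, or solve directly):
  Sigma^{-1} = [[0.1715, 0.0036, 0.0292],
 [0.0036, 0.1277, 0.0219],
 [0.0292, 0.0219, 0.1752]].

Step 3 — form the quadratic (x - mu)^T · Sigma^{-1} · (x - mu):
  Sigma^{-1} · (x - mu) = (0.2299, 0.0474, 0.3796).
  (x - mu)^T · [Sigma^{-1} · (x - mu)] = (1)·(0.2299) + (0)·(0.0474) + (2)·(0.3796) = 0.9891.

Step 4 — take square root: d = √(0.9891) ≈ 0.9945.

d(x, mu) = √(0.9891) ≈ 0.9945


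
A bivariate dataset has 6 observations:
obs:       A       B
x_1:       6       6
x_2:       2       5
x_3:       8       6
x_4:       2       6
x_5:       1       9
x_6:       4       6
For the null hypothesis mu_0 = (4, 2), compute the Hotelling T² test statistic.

Step 1 — sample mean vector:
  mean(A) = (6 + 2 + 8 + 2 + 1 + 4) / 6 = 23/6 = 3.8333
  mean(B) = (6 + 5 + 6 + 6 + 9 + 6) / 6 = 38/6 = 6.3333
  x̄ = (3.8333, 6.3333),  deviation x̄ - mu_0 = (3.8333, 6.3333) - (4, 2) = (-0.1667, 4.3333).

Step 2 — sample covariance matrix, S[i,j] = (1/(n-1)) · Σ_k (x_{k,i} - mean_i) · (x_{k,j} - mean_j), divisor n-1 = 5:
  S[A,A] = ((2.1667)·(2.1667) + (-1.8333)·(-1.8333) + (4.1667)·(4.1667) + (-1.8333)·(-1.8333) + (-2.8333)·(-2.8333) + (0.1667)·(0.1667)) / 5 = 36.8333/5 = 7.3667
  S[A,B] = ((2.1667)·(-0.3333) + (-1.8333)·(-1.3333) + (4.1667)·(-0.3333) + (-1.8333)·(-0.3333) + (-2.8333)·(2.6667) + (0.1667)·(-0.3333)) / 5 = -6.6667/5 = -1.3333
  S[B,B] = ((-0.3333)·(-0.3333) + (-1.3333)·(-1.3333) + (-0.3333)·(-0.3333) + (-0.3333)·(-0.3333) + (2.6667)·(2.6667) + (-0.3333)·(-0.3333)) / 5 = 9.3333/5 = 1.8667
  S = [[7.3667, -1.3333],
 [-1.3333, 1.8667]].

Step 3 — invert S. det(S) = 7.3667·1.8667 - (-1.3333)² = 11.9733.
  S^{-1} = (1/det) · [[d, -b], [-b, a]] = [[0.1559, 0.1114],
 [0.1114, 0.6153]].

Step 4 — quadratic form (x̄ - mu_0)^T · S^{-1} · (x̄ - mu_0):
  S^{-1} · (x̄ - mu_0) = (0.4566, 2.6476),
  (x̄ - mu_0)^T · [...] = (-0.1667)·(0.4566) + (4.3333)·(2.6476) = 11.3966.

Step 5 — scale by n: T² = 6 · 11.3966 = 68.3797.

T² ≈ 68.3797


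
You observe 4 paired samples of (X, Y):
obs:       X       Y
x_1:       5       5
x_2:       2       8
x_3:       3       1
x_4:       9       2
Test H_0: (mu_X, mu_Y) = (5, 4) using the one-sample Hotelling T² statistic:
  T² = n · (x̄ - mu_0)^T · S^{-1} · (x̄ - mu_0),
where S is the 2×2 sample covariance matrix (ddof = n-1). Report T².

Step 1 — sample mean vector:
  mean(X) = (5 + 2 + 3 + 9) / 4 = 19/4 = 4.75
  mean(Y) = (5 + 8 + 1 + 2) / 4 = 16/4 = 4
  x̄ = (4.75, 4),  deviation x̄ - mu_0 = (4.75, 4) - (5, 4) = (-0.25, 0).

Step 2 — sample covariance matrix, S[i,j] = (1/(n-1)) · Σ_k (x_{k,i} - mean_i) · (x_{k,j} - mean_j), divisor n-1 = 3:
  S[X,X] = ((0.25)·(0.25) + (-2.75)·(-2.75) + (-1.75)·(-1.75) + (4.25)·(4.25)) / 3 = 28.75/3 = 9.5833
  S[X,Y] = ((0.25)·(1) + (-2.75)·(4) + (-1.75)·(-3) + (4.25)·(-2)) / 3 = -14/3 = -4.6667
  S[Y,Y] = ((1)·(1) + (4)·(4) + (-3)·(-3) + (-2)·(-2)) / 3 = 30/3 = 10
  S = [[9.5833, -4.6667],
 [-4.6667, 10]].

Step 3 — invert S. det(S) = 9.5833·10 - (-4.6667)² = 74.0556.
  S^{-1} = (1/det) · [[d, -b], [-b, a]] = [[0.135, 0.063],
 [0.063, 0.1294]].

Step 4 — quadratic form (x̄ - mu_0)^T · S^{-1} · (x̄ - mu_0):
  S^{-1} · (x̄ - mu_0) = (-0.0338, -0.0158),
  (x̄ - mu_0)^T · [...] = (-0.25)·(-0.0338) + (0)·(-0.0158) = 0.0084.

Step 5 — scale by n: T² = 4 · 0.0084 = 0.0338.

T² ≈ 0.0338


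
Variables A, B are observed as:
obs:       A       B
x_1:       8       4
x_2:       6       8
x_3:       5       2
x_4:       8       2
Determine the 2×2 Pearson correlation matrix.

Step 1 — column means:
  mean(A) = (8 + 6 + 5 + 8) / 4 = 27/4 = 6.75
  mean(B) = (4 + 8 + 2 + 2) / 4 = 16/4 = 4

Step 2 — sample variances and covariances s[i,j] = (1/(n-1)) · Σ_k (x_{k,i} - mean_i) · (x_{k,j} - mean_j), with n-1 = 3:
  s[A,A] = ((1.25)·(1.25) + (-0.75)·(-0.75) + (-1.75)·(-1.75) + (1.25)·(1.25)) / 3 = 6.75/3 = 2.25
  s[A,B] = ((1.25)·(0) + (-0.75)·(4) + (-1.75)·(-2) + (1.25)·(-2)) / 3 = -2/3 = -0.6667
  s[B,B] = ((0)·(0) + (4)·(4) + (-2)·(-2) + (-2)·(-2)) / 3 = 24/3 = 8
  Sample standard deviations s_i = √(s[i,i]):
  s(A) = √(2.25) = 1.5
  s(B) = √(8) = 2.8284

Step 3 — r_{ij} = s_{ij} / (s_i · s_j):
  r[A,A] = 1 (diagonal).
  r[A,B] = -0.6667 / (1.5 · 2.8284) = -0.6667 / 4.2426 = -0.1571
  r[B,B] = 1 (diagonal).

R is symmetric with unit diagonal. Assembling:

R = [[1, -0.1571],
 [-0.1571, 1]]


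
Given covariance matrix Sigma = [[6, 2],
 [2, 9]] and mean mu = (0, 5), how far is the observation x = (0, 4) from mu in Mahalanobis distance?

Step 1 — centre the observation: (x - mu) = (0, -1).

Step 2 — invert Sigma. det(Sigma) = 6·9 - (2)² = 50.
  Sigma^{-1} = (1/det) · [[d, -b], [-b, a]] = [[0.18, -0.04],
 [-0.04, 0.12]].

Step 3 — form the quadratic (x - mu)^T · Sigma^{-1} · (x - mu):
  Sigma^{-1} · (x - mu) = (0.04, -0.12).
  (x - mu)^T · [Sigma^{-1} · (x - mu)] = (0)·(0.04) + (-1)·(-0.12) = 0.12.

Step 4 — take square root: d = √(0.12) ≈ 0.3464.

d(x, mu) = √(0.12) ≈ 0.3464


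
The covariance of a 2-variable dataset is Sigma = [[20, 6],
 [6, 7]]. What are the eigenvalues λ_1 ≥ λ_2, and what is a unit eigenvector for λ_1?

Step 1 — characteristic polynomial of 2×2 Sigma:
  det(Sigma - λI) = λ² - trace · λ + det = 0.
  trace = 20 + 7 = 27, det = 20·7 - (6)² = 104.
Step 2 — discriminant:
  Δ = trace² - 4·det = 729 - 416 = 313.
Step 3 — eigenvalues:
  λ = (trace ± √Δ)/2 = (27 ± 17.6918)/2,
  λ_1 = 22.3459,  λ_2 = 4.6541.

Step 4 — unit eigenvector for λ_1: solve (Sigma - λ_1 I)v = 0. First row:
  (20 - 22.3459)·v_x + (6)·v_y = 0, i.e. (-2.3459)·v_x + (6)·v_y = 0,
  so v ∝ (b, λ_1 - a) = (6, 2.3459) = u.
  ||u|| = √((6)² + (2.3459)²) = √(41.5033) ≈ 6.4423,
  v_1 = u/||u|| ≈ (0.9313, 0.3641) (||v_1|| = 1).

λ_1 = 22.3459,  λ_2 = 4.6541;  v_1 ≈ (0.9313, 0.3641)


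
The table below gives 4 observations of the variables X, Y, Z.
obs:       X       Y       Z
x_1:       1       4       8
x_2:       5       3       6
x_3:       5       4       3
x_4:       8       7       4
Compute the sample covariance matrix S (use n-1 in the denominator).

Step 1 — column means:
  mean(X) = (1 + 5 + 5 + 8) / 4 = 19/4 = 4.75
  mean(Y) = (4 + 3 + 4 + 7) / 4 = 18/4 = 4.5
  mean(Z) = (8 + 6 + 3 + 4) / 4 = 21/4 = 5.25

Step 2 — sample covariance S[i,j] = (1/(n-1)) · Σ_k (x_{k,i} - mean_i) · (x_{k,j} - mean_j), with n-1 = 3.
  S[X,X] = ((-3.75)·(-3.75) + (0.25)·(0.25) + (0.25)·(0.25) + (3.25)·(3.25)) / 3 = 24.75/3 = 8.25
  S[X,Y] = ((-3.75)·(-0.5) + (0.25)·(-1.5) + (0.25)·(-0.5) + (3.25)·(2.5)) / 3 = 9.5/3 = 3.1667
  S[X,Z] = ((-3.75)·(2.75) + (0.25)·(0.75) + (0.25)·(-2.25) + (3.25)·(-1.25)) / 3 = -14.75/3 = -4.9167
  S[Y,Y] = ((-0.5)·(-0.5) + (-1.5)·(-1.5) + (-0.5)·(-0.5) + (2.5)·(2.5)) / 3 = 9/3 = 3
  S[Y,Z] = ((-0.5)·(2.75) + (-1.5)·(0.75) + (-0.5)·(-2.25) + (2.5)·(-1.25)) / 3 = -4.5/3 = -1.5
  S[Z,Z] = ((2.75)·(2.75) + (0.75)·(0.75) + (-2.25)·(-2.25) + (-1.25)·(-1.25)) / 3 = 14.75/3 = 4.9167

S is symmetric (S[j,i] = S[i,j]). Assembling:

S = [[8.25, 3.1667, -4.9167],
 [3.1667, 3, -1.5],
 [-4.9167, -1.5, 4.9167]]


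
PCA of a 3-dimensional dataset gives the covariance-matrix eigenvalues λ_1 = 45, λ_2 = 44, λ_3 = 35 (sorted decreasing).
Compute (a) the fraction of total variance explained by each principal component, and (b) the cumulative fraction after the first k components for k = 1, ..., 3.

Step 1 — total variance = trace(Sigma) = Σ λ_i = 45 + 44 + 35 = 124.

Step 2 — fraction explained by component i = λ_i / Σ λ:
  PC1: 45/124 = 0.3629
  PC2: 44/124 = 0.3548
  PC3: 35/124 = 0.2823

Step 3 — cumulative fraction after k components = (λ_1 + ... + λ_k) / Σ λ:
  k = 1: 45/124 = 0.3629
  k = 2: (45 + 44)/124 = 89/124 = 0.7177
  k = 3: (45 + 44 + 35)/124 = 124/124 = 1

Summary (fraction, with percent):

explained: PC1 0.3629 (36.29%), PC2 0.3548 (35.48%), PC3 0.2823 (28.23%);  cumulative: 0.3629, 0.7177, 1


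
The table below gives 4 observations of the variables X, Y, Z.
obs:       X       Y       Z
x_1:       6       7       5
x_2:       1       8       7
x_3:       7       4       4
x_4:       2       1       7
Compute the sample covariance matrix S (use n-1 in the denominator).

Step 1 — column means:
  mean(X) = (6 + 1 + 7 + 2) / 4 = 16/4 = 4
  mean(Y) = (7 + 8 + 4 + 1) / 4 = 20/4 = 5
  mean(Z) = (5 + 7 + 4 + 7) / 4 = 23/4 = 5.75

Step 2 — sample covariance S[i,j] = (1/(n-1)) · Σ_k (x_{k,i} - mean_i) · (x_{k,j} - mean_j), with n-1 = 3.
  S[X,X] = ((2)·(2) + (-3)·(-3) + (3)·(3) + (-2)·(-2)) / 3 = 26/3 = 8.6667
  S[X,Y] = ((2)·(2) + (-3)·(3) + (3)·(-1) + (-2)·(-4)) / 3 = 0/3 = 0
  S[X,Z] = ((2)·(-0.75) + (-3)·(1.25) + (3)·(-1.75) + (-2)·(1.25)) / 3 = -13/3 = -4.3333
  S[Y,Y] = ((2)·(2) + (3)·(3) + (-1)·(-1) + (-4)·(-4)) / 3 = 30/3 = 10
  S[Y,Z] = ((2)·(-0.75) + (3)·(1.25) + (-1)·(-1.75) + (-4)·(1.25)) / 3 = -1/3 = -0.3333
  S[Z,Z] = ((-0.75)·(-0.75) + (1.25)·(1.25) + (-1.75)·(-1.75) + (1.25)·(1.25)) / 3 = 6.75/3 = 2.25

S is symmetric (S[j,i] = S[i,j]). Assembling:

S = [[8.6667, 0, -4.3333],
 [0, 10, -0.3333],
 [-4.3333, -0.3333, 2.25]]


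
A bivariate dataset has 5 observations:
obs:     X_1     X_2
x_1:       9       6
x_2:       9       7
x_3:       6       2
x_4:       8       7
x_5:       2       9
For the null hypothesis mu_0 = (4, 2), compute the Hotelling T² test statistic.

Step 1 — sample mean vector:
  mean(X_1) = (9 + 9 + 6 + 8 + 2) / 5 = 34/5 = 6.8
  mean(X_2) = (6 + 7 + 2 + 7 + 9) / 5 = 31/5 = 6.2
  x̄ = (6.8, 6.2),  deviation x̄ - mu_0 = (6.8, 6.2) - (4, 2) = (2.8, 4.2).

Step 2 — sample covariance matrix, S[i,j] = (1/(n-1)) · Σ_k (x_{k,i} - mean_i) · (x_{k,j} - mean_j), divisor n-1 = 4:
  S[X_1,X_1] = ((2.2)·(2.2) + (2.2)·(2.2) + (-0.8)·(-0.8) + (1.2)·(1.2) + (-4.8)·(-4.8)) / 4 = 34.8/4 = 8.7
  S[X_1,X_2] = ((2.2)·(-0.2) + (2.2)·(0.8) + (-0.8)·(-4.2) + (1.2)·(0.8) + (-4.8)·(2.8)) / 4 = -7.8/4 = -1.95
  S[X_2,X_2] = ((-0.2)·(-0.2) + (0.8)·(0.8) + (-4.2)·(-4.2) + (0.8)·(0.8) + (2.8)·(2.8)) / 4 = 26.8/4 = 6.7
  S = [[8.7, -1.95],
 [-1.95, 6.7]].

Step 3 — invert S. det(S) = 8.7·6.7 - (-1.95)² = 54.4875.
  S^{-1} = (1/det) · [[d, -b], [-b, a]] = [[0.123, 0.0358],
 [0.0358, 0.1597]].

Step 4 — quadratic form (x̄ - mu_0)^T · S^{-1} · (x̄ - mu_0):
  S^{-1} · (x̄ - mu_0) = (0.4946, 0.7708),
  (x̄ - mu_0)^T · [...] = (2.8)·(0.4946) + (4.2)·(0.7708) = 4.6223.

Step 5 — scale by n: T² = 5 · 4.6223 = 23.1117.

T² ≈ 23.1117


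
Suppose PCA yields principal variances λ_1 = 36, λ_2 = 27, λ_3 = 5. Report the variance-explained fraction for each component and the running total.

Step 1 — total variance = trace(Sigma) = Σ λ_i = 36 + 27 + 5 = 68.

Step 2 — fraction explained by component i = λ_i / Σ λ:
  PC1: 36/68 = 0.5294
  PC2: 27/68 = 0.3971
  PC3: 5/68 = 0.0735

Step 3 — cumulative fraction after k components = (λ_1 + ... + λ_k) / Σ λ:
  k = 1: 36/68 = 0.5294
  k = 2: (36 + 27)/68 = 63/68 = 0.9265
  k = 3: (36 + 27 + 5)/68 = 68/68 = 1

Summary (fraction, with percent):

explained: PC1 0.5294 (52.94%), PC2 0.3971 (39.71%), PC3 0.0735 (7.35%);  cumulative: 0.5294, 0.9265, 1


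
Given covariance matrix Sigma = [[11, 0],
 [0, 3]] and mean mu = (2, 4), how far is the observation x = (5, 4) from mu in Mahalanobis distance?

Step 1 — centre the observation: (x - mu) = (3, 0).

Step 2 — invert Sigma. det(Sigma) = 11·3 - (0)² = 33.
  Sigma^{-1} = (1/det) · [[d, -b], [-b, a]] = [[0.0909, 0],
 [0, 0.3333]].

Step 3 — form the quadratic (x - mu)^T · Sigma^{-1} · (x - mu):
  Sigma^{-1} · (x - mu) = (0.2727, 0).
  (x - mu)^T · [Sigma^{-1} · (x - mu)] = (3)·(0.2727) + (0)·(0) = 0.8182.

Step 4 — take square root: d = √(0.8182) ≈ 0.9045.

d(x, mu) = √(0.8182) ≈ 0.9045


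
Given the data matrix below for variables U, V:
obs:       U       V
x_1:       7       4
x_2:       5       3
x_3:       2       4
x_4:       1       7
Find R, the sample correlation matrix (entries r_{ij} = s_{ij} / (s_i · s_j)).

Step 1 — column means:
  mean(U) = (7 + 5 + 2 + 1) / 4 = 15/4 = 3.75
  mean(V) = (4 + 3 + 4 + 7) / 4 = 18/4 = 4.5

Step 2 — sample variances and covariances s[i,j] = (1/(n-1)) · Σ_k (x_{k,i} - mean_i) · (x_{k,j} - mean_j), with n-1 = 3:
  s[U,U] = ((3.25)·(3.25) + (1.25)·(1.25) + (-1.75)·(-1.75) + (-2.75)·(-2.75)) / 3 = 22.75/3 = 7.5833
  s[U,V] = ((3.25)·(-0.5) + (1.25)·(-1.5) + (-1.75)·(-0.5) + (-2.75)·(2.5)) / 3 = -9.5/3 = -3.1667
  s[V,V] = ((-0.5)·(-0.5) + (-1.5)·(-1.5) + (-0.5)·(-0.5) + (2.5)·(2.5)) / 3 = 9/3 = 3
  Sample standard deviations s_i = √(s[i,i]):
  s(U) = √(7.5833) = 2.7538
  s(V) = √(3) = 1.7321

Step 3 — r_{ij} = s_{ij} / (s_i · s_j):
  r[U,U] = 1 (diagonal).
  r[U,V] = -3.1667 / (2.7538 · 1.7321) = -3.1667 / 4.7697 = -0.6639
  r[V,V] = 1 (diagonal).

R is symmetric with unit diagonal. Assembling:

R = [[1, -0.6639],
 [-0.6639, 1]]


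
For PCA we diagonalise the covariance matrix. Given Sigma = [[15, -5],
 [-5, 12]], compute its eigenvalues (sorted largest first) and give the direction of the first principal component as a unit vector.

Step 1 — characteristic polynomial of 2×2 Sigma:
  det(Sigma - λI) = λ² - trace · λ + det = 0.
  trace = 15 + 12 = 27, det = 15·12 - (-5)² = 155.
Step 2 — discriminant:
  Δ = trace² - 4·det = 729 - 620 = 109.
Step 3 — eigenvalues:
  λ = (trace ± √Δ)/2 = (27 ± 10.4403)/2,
  λ_1 = 18.7202,  λ_2 = 8.2798.

Step 4 — unit eigenvector for λ_1: solve (Sigma - λ_1 I)v = 0. First row:
  (15 - 18.7202)·v_x + (-5)·v_y = 0, i.e. (-3.7202)·v_x + (-5)·v_y = 0,
  so v ∝ (b, λ_1 - a) = (-5, 3.7202); multiply by -1 so the first entry is positive: u = (5, -3.7202).
  ||u|| = √((5)² + (-3.7202)²) = √(38.8395) ≈ 6.2321,
  v_1 = u/||u|| ≈ (0.8023, -0.5969) (||v_1|| = 1).

λ_1 = 18.7202,  λ_2 = 8.2798;  v_1 ≈ (0.8023, -0.5969)


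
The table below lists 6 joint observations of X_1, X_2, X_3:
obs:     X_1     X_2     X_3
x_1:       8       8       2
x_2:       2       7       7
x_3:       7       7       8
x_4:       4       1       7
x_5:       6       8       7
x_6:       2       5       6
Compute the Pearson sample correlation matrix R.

Step 1 — column means:
  mean(X_1) = (8 + 2 + 7 + 4 + 6 + 2) / 6 = 29/6 = 4.8333
  mean(X_2) = (8 + 7 + 7 + 1 + 8 + 5) / 6 = 36/6 = 6
  mean(X_3) = (2 + 7 + 8 + 7 + 7 + 6) / 6 = 37/6 = 6.1667

Step 2 — sample variances and covariances s[i,j] = (1/(n-1)) · Σ_k (x_{k,i} - mean_i) · (x_{k,j} - mean_j), with n-1 = 5:
  s[X_1,X_1] = ((3.1667)·(3.1667) + (-2.8333)·(-2.8333) + (2.1667)·(2.1667) + (-0.8333)·(-0.8333) + (1.1667)·(1.1667) + (-2.8333)·(-2.8333)) / 5 = 32.8333/5 = 6.5667
  s[X_1,X_2] = ((3.1667)·(2) + (-2.8333)·(1) + (2.1667)·(1) + (-0.8333)·(-5) + (1.1667)·(2) + (-2.8333)·(-1)) / 5 = 15/5 = 3
  s[X_1,X_3] = ((3.1667)·(-4.1667) + (-2.8333)·(0.8333) + (2.1667)·(1.8333) + (-0.8333)·(0.8333) + (1.1667)·(0.8333) + (-2.8333)·(-0.1667)) / 5 = -10.8333/5 = -2.1667
  s[X_2,X_2] = ((2)·(2) + (1)·(1) + (1)·(1) + (-5)·(-5) + (2)·(2) + (-1)·(-1)) / 5 = 36/5 = 7.2
  s[X_2,X_3] = ((2)·(-4.1667) + (1)·(0.8333) + (1)·(1.8333) + (-5)·(0.8333) + (2)·(0.8333) + (-1)·(-0.1667)) / 5 = -8/5 = -1.6
  s[X_3,X_3] = ((-4.1667)·(-4.1667) + (0.8333)·(0.8333) + (1.8333)·(1.8333) + (0.8333)·(0.8333) + (0.8333)·(0.8333) + (-0.1667)·(-0.1667)) / 5 = 22.8333/5 = 4.5667
  Sample standard deviations s_i = √(s[i,i]):
  s(X_1) = √(6.5667) = 2.5626
  s(X_2) = √(7.2) = 2.6833
  s(X_3) = √(4.5667) = 2.137

Step 3 — r_{ij} = s_{ij} / (s_i · s_j):
  r[X_1,X_1] = 1 (diagonal).
  r[X_1,X_2] = 3 / (2.5626 · 2.6833) = 3 / 6.876 = 0.4363
  r[X_1,X_3] = -2.1667 / (2.5626 · 2.137) = -2.1667 / 5.4761 = -0.3957
  r[X_2,X_2] = 1 (diagonal).
  r[X_2,X_3] = -1.6 / (2.6833 · 2.137) = -1.6 / 5.7341 = -0.279
  r[X_3,X_3] = 1 (diagonal).

R is symmetric with unit diagonal. Assembling:

R = [[1, 0.4363, -0.3957],
 [0.4363, 1, -0.279],
 [-0.3957, -0.279, 1]]


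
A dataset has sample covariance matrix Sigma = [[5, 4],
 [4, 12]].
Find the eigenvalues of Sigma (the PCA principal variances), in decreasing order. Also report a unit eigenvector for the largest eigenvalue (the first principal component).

Step 1 — characteristic polynomial of 2×2 Sigma:
  det(Sigma - λI) = λ² - trace · λ + det = 0.
  trace = 5 + 12 = 17, det = 5·12 - (4)² = 44.
Step 2 — discriminant:
  Δ = trace² - 4·det = 289 - 176 = 113.
Step 3 — eigenvalues:
  λ = (trace ± √Δ)/2 = (17 ± 10.6301)/2,
  λ_1 = 13.8151,  λ_2 = 3.1849.

Step 4 — unit eigenvector for λ_1: solve (Sigma - λ_1 I)v = 0. First row:
  (5 - 13.8151)·v_x + (4)·v_y = 0, i.e. (-8.8151)·v_x + (4)·v_y = 0,
  so v ∝ (b, λ_1 - a) = (4, 8.8151) = u.
  ||u|| = √((4)² + (8.8151)²) = √(93.7055) ≈ 9.6802,
  v_1 = u/||u|| ≈ (0.4132, 0.9106) (||v_1|| = 1).

λ_1 = 13.8151,  λ_2 = 3.1849;  v_1 ≈ (0.4132, 0.9106)


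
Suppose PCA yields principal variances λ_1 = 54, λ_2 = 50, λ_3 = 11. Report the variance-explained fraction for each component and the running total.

Step 1 — total variance = trace(Sigma) = Σ λ_i = 54 + 50 + 11 = 115.

Step 2 — fraction explained by component i = λ_i / Σ λ:
  PC1: 54/115 = 0.4696
  PC2: 50/115 = 0.4348
  PC3: 11/115 = 0.0957

Step 3 — cumulative fraction after k components = (λ_1 + ... + λ_k) / Σ λ:
  k = 1: 54/115 = 0.4696
  k = 2: (54 + 50)/115 = 104/115 = 0.9043
  k = 3: (54 + 50 + 11)/115 = 115/115 = 1

Summary (fraction, with percent):

explained: PC1 0.4696 (46.96%), PC2 0.4348 (43.48%), PC3 0.0957 (9.57%);  cumulative: 0.4696, 0.9043, 1


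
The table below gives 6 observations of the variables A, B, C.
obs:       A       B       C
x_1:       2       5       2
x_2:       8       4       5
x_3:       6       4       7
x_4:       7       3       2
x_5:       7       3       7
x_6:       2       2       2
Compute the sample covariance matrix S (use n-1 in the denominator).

Step 1 — column means:
  mean(A) = (2 + 8 + 6 + 7 + 7 + 2) / 6 = 32/6 = 5.3333
  mean(B) = (5 + 4 + 4 + 3 + 3 + 2) / 6 = 21/6 = 3.5
  mean(C) = (2 + 5 + 7 + 2 + 7 + 2) / 6 = 25/6 = 4.1667

Step 2 — sample covariance S[i,j] = (1/(n-1)) · Σ_k (x_{k,i} - mean_i) · (x_{k,j} - mean_j), with n-1 = 5.
  S[A,A] = ((-3.3333)·(-3.3333) + (2.6667)·(2.6667) + (0.6667)·(0.6667) + (1.6667)·(1.6667) + (1.6667)·(1.6667) + (-3.3333)·(-3.3333)) / 5 = 35.3333/5 = 7.0667
  S[A,B] = ((-3.3333)·(1.5) + (2.6667)·(0.5) + (0.6667)·(0.5) + (1.6667)·(-0.5) + (1.6667)·(-0.5) + (-3.3333)·(-1.5)) / 5 = 0/5 = 0
  S[A,C] = ((-3.3333)·(-2.1667) + (2.6667)·(0.8333) + (0.6667)·(2.8333) + (1.6667)·(-2.1667) + (1.6667)·(2.8333) + (-3.3333)·(-2.1667)) / 5 = 19.6667/5 = 3.9333
  S[B,B] = ((1.5)·(1.5) + (0.5)·(0.5) + (0.5)·(0.5) + (-0.5)·(-0.5) + (-0.5)·(-0.5) + (-1.5)·(-1.5)) / 5 = 5.5/5 = 1.1
  S[B,C] = ((1.5)·(-2.1667) + (0.5)·(0.8333) + (0.5)·(2.8333) + (-0.5)·(-2.1667) + (-0.5)·(2.8333) + (-1.5)·(-2.1667)) / 5 = 1.5/5 = 0.3
  S[C,C] = ((-2.1667)·(-2.1667) + (0.8333)·(0.8333) + (2.8333)·(2.8333) + (-2.1667)·(-2.1667) + (2.8333)·(2.8333) + (-2.1667)·(-2.1667)) / 5 = 30.8333/5 = 6.1667

S is symmetric (S[j,i] = S[i,j]). Assembling:

S = [[7.0667, 0, 3.9333],
 [0, 1.1, 0.3],
 [3.9333, 0.3, 6.1667]]


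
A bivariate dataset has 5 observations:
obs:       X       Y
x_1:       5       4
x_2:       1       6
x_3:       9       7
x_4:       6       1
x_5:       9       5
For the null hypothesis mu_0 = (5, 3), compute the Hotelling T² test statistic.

Step 1 — sample mean vector:
  mean(X) = (5 + 1 + 9 + 6 + 9) / 5 = 30/5 = 6
  mean(Y) = (4 + 6 + 7 + 1 + 5) / 5 = 23/5 = 4.6
  x̄ = (6, 4.6),  deviation x̄ - mu_0 = (6, 4.6) - (5, 3) = (1, 1.6).

Step 2 — sample covariance matrix, S[i,j] = (1/(n-1)) · Σ_k (x_{k,i} - mean_i) · (x_{k,j} - mean_j), divisor n-1 = 4:
  S[X,X] = ((-1)·(-1) + (-5)·(-5) + (3)·(3) + (0)·(0) + (3)·(3)) / 4 = 44/4 = 11
  S[X,Y] = ((-1)·(-0.6) + (-5)·(1.4) + (3)·(2.4) + (0)·(-3.6) + (3)·(0.4)) / 4 = 2/4 = 0.5
  S[Y,Y] = ((-0.6)·(-0.6) + (1.4)·(1.4) + (2.4)·(2.4) + (-3.6)·(-3.6) + (0.4)·(0.4)) / 4 = 21.2/4 = 5.3
  S = [[11, 0.5],
 [0.5, 5.3]].

Step 3 — invert S. det(S) = 11·5.3 - (0.5)² = 58.05.
  S^{-1} = (1/det) · [[d, -b], [-b, a]] = [[0.0913, -0.0086],
 [-0.0086, 0.1895]].

Step 4 — quadratic form (x̄ - mu_0)^T · S^{-1} · (x̄ - mu_0):
  S^{-1} · (x̄ - mu_0) = (0.0775, 0.2946),
  (x̄ - mu_0)^T · [...] = (1)·(0.0775) + (1.6)·(0.2946) = 0.5488.

Step 5 — scale by n: T² = 5 · 0.5488 = 2.7442.

T² ≈ 2.7442


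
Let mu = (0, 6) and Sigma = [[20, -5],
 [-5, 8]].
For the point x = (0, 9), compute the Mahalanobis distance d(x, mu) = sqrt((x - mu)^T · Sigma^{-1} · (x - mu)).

Step 1 — centre the observation: (x - mu) = (0, 3).

Step 2 — invert Sigma. det(Sigma) = 20·8 - (-5)² = 135.
  Sigma^{-1} = (1/det) · [[d, -b], [-b, a]] = [[0.0593, 0.037],
 [0.037, 0.1481]].

Step 3 — form the quadratic (x - mu)^T · Sigma^{-1} · (x - mu):
  Sigma^{-1} · (x - mu) = (0.1111, 0.4444).
  (x - mu)^T · [Sigma^{-1} · (x - mu)] = (0)·(0.1111) + (3)·(0.4444) = 1.3333.

Step 4 — take square root: d = √(1.3333) ≈ 1.1547.

d(x, mu) = √(1.3333) ≈ 1.1547


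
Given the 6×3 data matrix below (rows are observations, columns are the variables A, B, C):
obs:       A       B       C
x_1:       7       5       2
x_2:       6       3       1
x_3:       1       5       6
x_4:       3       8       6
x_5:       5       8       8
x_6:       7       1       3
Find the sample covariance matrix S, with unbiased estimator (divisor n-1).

Step 1 — column means:
  mean(A) = (7 + 6 + 1 + 3 + 5 + 7) / 6 = 29/6 = 4.8333
  mean(B) = (5 + 3 + 5 + 8 + 8 + 1) / 6 = 30/6 = 5
  mean(C) = (2 + 1 + 6 + 6 + 8 + 3) / 6 = 26/6 = 4.3333

Step 2 — sample covariance S[i,j] = (1/(n-1)) · Σ_k (x_{k,i} - mean_i) · (x_{k,j} - mean_j), with n-1 = 5.
  S[A,A] = ((2.1667)·(2.1667) + (1.1667)·(1.1667) + (-3.8333)·(-3.8333) + (-1.8333)·(-1.8333) + (0.1667)·(0.1667) + (2.1667)·(2.1667)) / 5 = 28.8333/5 = 5.7667
  S[A,B] = ((2.1667)·(0) + (1.1667)·(-2) + (-3.8333)·(0) + (-1.8333)·(3) + (0.1667)·(3) + (2.1667)·(-4)) / 5 = -16/5 = -3.2
  S[A,C] = ((2.1667)·(-2.3333) + (1.1667)·(-3.3333) + (-3.8333)·(1.6667) + (-1.8333)·(1.6667) + (0.1667)·(3.6667) + (2.1667)·(-1.3333)) / 5 = -20.6667/5 = -4.1333
  S[B,B] = ((0)·(0) + (-2)·(-2) + (0)·(0) + (3)·(3) + (3)·(3) + (-4)·(-4)) / 5 = 38/5 = 7.6
  S[B,C] = ((0)·(-2.3333) + (-2)·(-3.3333) + (0)·(1.6667) + (3)·(1.6667) + (3)·(3.6667) + (-4)·(-1.3333)) / 5 = 28/5 = 5.6
  S[C,C] = ((-2.3333)·(-2.3333) + (-3.3333)·(-3.3333) + (1.6667)·(1.6667) + (1.6667)·(1.6667) + (3.6667)·(3.6667) + (-1.3333)·(-1.3333)) / 5 = 37.3333/5 = 7.4667

S is symmetric (S[j,i] = S[i,j]). Assembling:

S = [[5.7667, -3.2, -4.1333],
 [-3.2, 7.6, 5.6],
 [-4.1333, 5.6, 7.4667]]


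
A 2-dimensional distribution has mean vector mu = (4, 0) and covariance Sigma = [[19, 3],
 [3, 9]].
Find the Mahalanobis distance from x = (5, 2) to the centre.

Step 1 — centre the observation: (x - mu) = (1, 2).

Step 2 — invert Sigma. det(Sigma) = 19·9 - (3)² = 162.
  Sigma^{-1} = (1/det) · [[d, -b], [-b, a]] = [[0.0556, -0.0185],
 [-0.0185, 0.1173]].

Step 3 — form the quadratic (x - mu)^T · Sigma^{-1} · (x - mu):
  Sigma^{-1} · (x - mu) = (0.0185, 0.216).
  (x - mu)^T · [Sigma^{-1} · (x - mu)] = (1)·(0.0185) + (2)·(0.216) = 0.4506.

Step 4 — take square root: d = √(0.4506) ≈ 0.6713.

d(x, mu) = √(0.4506) ≈ 0.6713


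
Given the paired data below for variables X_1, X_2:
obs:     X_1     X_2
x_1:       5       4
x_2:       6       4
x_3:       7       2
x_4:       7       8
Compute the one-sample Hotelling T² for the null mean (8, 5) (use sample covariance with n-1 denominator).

Step 1 — sample mean vector:
  mean(X_1) = (5 + 6 + 7 + 7) / 4 = 25/4 = 6.25
  mean(X_2) = (4 + 4 + 2 + 8) / 4 = 18/4 = 4.5
  x̄ = (6.25, 4.5),  deviation x̄ - mu_0 = (6.25, 4.5) - (8, 5) = (-1.75, -0.5).

Step 2 — sample covariance matrix, S[i,j] = (1/(n-1)) · Σ_k (x_{k,i} - mean_i) · (x_{k,j} - mean_j), divisor n-1 = 3:
  S[X_1,X_1] = ((-1.25)·(-1.25) + (-0.25)·(-0.25) + (0.75)·(0.75) + (0.75)·(0.75)) / 3 = 2.75/3 = 0.9167
  S[X_1,X_2] = ((-1.25)·(-0.5) + (-0.25)·(-0.5) + (0.75)·(-2.5) + (0.75)·(3.5)) / 3 = 1.5/3 = 0.5
  S[X_2,X_2] = ((-0.5)·(-0.5) + (-0.5)·(-0.5) + (-2.5)·(-2.5) + (3.5)·(3.5)) / 3 = 19/3 = 6.3333
  S = [[0.9167, 0.5],
 [0.5, 6.3333]].

Step 3 — invert S. det(S) = 0.9167·6.3333 - (0.5)² = 5.5556.
  S^{-1} = (1/det) · [[d, -b], [-b, a]] = [[1.14, -0.09],
 [-0.09, 0.165]].

Step 4 — quadratic form (x̄ - mu_0)^T · S^{-1} · (x̄ - mu_0):
  S^{-1} · (x̄ - mu_0) = (-1.95, 0.075),
  (x̄ - mu_0)^T · [...] = (-1.75)·(-1.95) + (-0.5)·(0.075) = 3.375.

Step 5 — scale by n: T² = 4 · 3.375 = 13.5.

T² ≈ 13.5


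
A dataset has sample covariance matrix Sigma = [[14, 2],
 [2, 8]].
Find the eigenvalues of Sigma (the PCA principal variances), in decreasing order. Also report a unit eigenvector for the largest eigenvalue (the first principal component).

Step 1 — characteristic polynomial of 2×2 Sigma:
  det(Sigma - λI) = λ² - trace · λ + det = 0.
  trace = 14 + 8 = 22, det = 14·8 - (2)² = 108.
Step 2 — discriminant:
  Δ = trace² - 4·det = 484 - 432 = 52.
Step 3 — eigenvalues:
  λ = (trace ± √Δ)/2 = (22 ± 7.2111)/2,
  λ_1 = 14.6056,  λ_2 = 7.3944.

Step 4 — unit eigenvector for λ_1: solve (Sigma - λ_1 I)v = 0. First row:
  (14 - 14.6056)·v_x + (2)·v_y = 0, i.e. (-0.6056)·v_x + (2)·v_y = 0,
  so v ∝ (b, λ_1 - a) = (2, 0.6056) = u.
  ||u|| = √((2)² + (0.6056)²) = √(4.3667) ≈ 2.0897,
  v_1 = u/||u|| ≈ (0.9571, 0.2898) (||v_1|| = 1).

λ_1 = 14.6056,  λ_2 = 7.3944;  v_1 ≈ (0.9571, 0.2898)


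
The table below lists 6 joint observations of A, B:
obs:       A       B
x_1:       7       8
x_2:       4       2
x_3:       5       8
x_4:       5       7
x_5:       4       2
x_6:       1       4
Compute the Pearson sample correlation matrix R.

Step 1 — column means:
  mean(A) = (7 + 4 + 5 + 5 + 4 + 1) / 6 = 26/6 = 4.3333
  mean(B) = (8 + 2 + 8 + 7 + 2 + 4) / 6 = 31/6 = 5.1667

Step 2 — sample variances and covariances s[i,j] = (1/(n-1)) · Σ_k (x_{k,i} - mean_i) · (x_{k,j} - mean_j), with n-1 = 5:
  s[A,A] = ((2.6667)·(2.6667) + (-0.3333)·(-0.3333) + (0.6667)·(0.6667) + (0.6667)·(0.6667) + (-0.3333)·(-0.3333) + (-3.3333)·(-3.3333)) / 5 = 19.3333/5 = 3.8667
  s[A,B] = ((2.6667)·(2.8333) + (-0.3333)·(-3.1667) + (0.6667)·(2.8333) + (0.6667)·(1.8333) + (-0.3333)·(-3.1667) + (-3.3333)·(-1.1667)) / 5 = 16.6667/5 = 3.3333
  s[B,B] = ((2.8333)·(2.8333) + (-3.1667)·(-3.1667) + (2.8333)·(2.8333) + (1.8333)·(1.8333) + (-3.1667)·(-3.1667) + (-1.1667)·(-1.1667)) / 5 = 40.8333/5 = 8.1667
  Sample standard deviations s_i = √(s[i,i]):
  s(A) = √(3.8667) = 1.9664
  s(B) = √(8.1667) = 2.8577

Step 3 — r_{ij} = s_{ij} / (s_i · s_j):
  r[A,A] = 1 (diagonal).
  r[A,B] = 3.3333 / (1.9664 · 2.8577) = 3.3333 / 5.6194 = 0.5932
  r[B,B] = 1 (diagonal).

R is symmetric with unit diagonal. Assembling:

R = [[1, 0.5932],
 [0.5932, 1]]


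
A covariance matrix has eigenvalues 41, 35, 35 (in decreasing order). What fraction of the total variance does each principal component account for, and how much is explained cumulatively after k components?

Step 1 — total variance = trace(Sigma) = Σ λ_i = 41 + 35 + 35 = 111.

Step 2 — fraction explained by component i = λ_i / Σ λ:
  PC1: 41/111 = 0.3694
  PC2: 35/111 = 0.3153
  PC3: 35/111 = 0.3153

Step 3 — cumulative fraction after k components = (λ_1 + ... + λ_k) / Σ λ:
  k = 1: 41/111 = 0.3694
  k = 2: (41 + 35)/111 = 76/111 = 0.6847
  k = 3: (41 + 35 + 35)/111 = 111/111 = 1

Summary (fraction, with percent):

explained: PC1 0.3694 (36.94%), PC2 0.3153 (31.53%), PC3 0.3153 (31.53%);  cumulative: 0.3694, 0.6847, 1


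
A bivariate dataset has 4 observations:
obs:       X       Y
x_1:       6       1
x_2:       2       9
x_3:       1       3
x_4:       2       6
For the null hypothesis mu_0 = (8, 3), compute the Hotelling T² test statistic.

Step 1 — sample mean vector:
  mean(X) = (6 + 2 + 1 + 2) / 4 = 11/4 = 2.75
  mean(Y) = (1 + 9 + 3 + 6) / 4 = 19/4 = 4.75
  x̄ = (2.75, 4.75),  deviation x̄ - mu_0 = (2.75, 4.75) - (8, 3) = (-5.25, 1.75).

Step 2 — sample covariance matrix, S[i,j] = (1/(n-1)) · Σ_k (x_{k,i} - mean_i) · (x_{k,j} - mean_j), divisor n-1 = 3:
  S[X,X] = ((3.25)·(3.25) + (-0.75)·(-0.75) + (-1.75)·(-1.75) + (-0.75)·(-0.75)) / 3 = 14.75/3 = 4.9167
  S[X,Y] = ((3.25)·(-3.75) + (-0.75)·(4.25) + (-1.75)·(-1.75) + (-0.75)·(1.25)) / 3 = -13.25/3 = -4.4167
  S[Y,Y] = ((-3.75)·(-3.75) + (4.25)·(4.25) + (-1.75)·(-1.75) + (1.25)·(1.25)) / 3 = 36.75/3 = 12.25
  S = [[4.9167, -4.4167],
 [-4.4167, 12.25]].

Step 3 — invert S. det(S) = 4.9167·12.25 - (-4.4167)² = 40.7222.
  S^{-1} = (1/det) · [[d, -b], [-b, a]] = [[0.3008, 0.1085],
 [0.1085, 0.1207]].

Step 4 — quadratic form (x̄ - mu_0)^T · S^{-1} · (x̄ - mu_0):
  S^{-1} · (x̄ - mu_0) = (-1.3895, -0.3581),
  (x̄ - mu_0)^T · [...] = (-5.25)·(-1.3895) + (1.75)·(-0.3581) = 6.6681.

Step 5 — scale by n: T² = 4 · 6.6681 = 26.6726.

T² ≈ 26.6726


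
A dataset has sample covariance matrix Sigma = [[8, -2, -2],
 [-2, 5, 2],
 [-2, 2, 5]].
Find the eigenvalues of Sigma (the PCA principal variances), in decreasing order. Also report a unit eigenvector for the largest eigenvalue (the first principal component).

Step 1 — characteristic polynomial p(λ) = det(λI - Sigma) = λ³ - tr·λ² + c_1·λ - det, where tr = trace, c_1 = sum of the principal 2×2 minors, det = det(Sigma):
  tr = 8 + 5 + 5 = 18,
  c_1 = (8·5 - (-2)²) + (8·5 - (-2)²) + (5·5 - (2)²) = 36 + 36 + 21 = 93,
  det = 8·(5·5 - (2)²) - (-2)·((-2)·5 - (2)·(-2)) + (-2)·((-2)·(2) - 5·(-2)) = 8·(21) - (-2)·(-6) + (-2)·(6) = 144.
  So p(λ) = λ³ - 18λ² + 93λ - 144.
Step 2 — look for an integer root (rational root theorem: any rational root is an integer divisor of 144). Testing λ = 3:
  p(3) = 27 - 162 + 279 - 144 = 0  ✓
  Dividing out (λ - 3): p(λ) = (λ - 3)(λ² - 15λ + 48).
Step 3 — remaining eigenvalues from the quadratic λ² - 15λ + 48 = 0:
  Δ = 15² - 4·48 = 225 - 192 = 33,  λ = (15 ± √33)/2 = (15 ± 5.7446)/2 ≈ 10.3723 or 4.6277.
  Sorted: λ_1 = 10.3723,  λ_2 = 4.6277,  λ_3 = 3  (check: sum = 18 = tr ✓).

Step 4 — unit eigenvector for λ_1 ≈ 10.3723: v spans the null space of (Sigma - λ_1 I), whose rows are
  r_1 = (-2.3723, -2, -2),  r_2 = (-2, -5.3723, 2),  r_3 = (-2, 2, -5.3723).
  v is orthogonal to every row, so take v ∝ r_1 × r_2 = ((-2)·(2) - (-2)·(-5.3723), (-2)·(-2) - (-2.3723)·(2), (-2.3723)·(-5.3723) - (-2)·(-2)) ≈ (-14.7446, 8.7446, 8.7446).
  Rescale (multiply by -1 so the first nonzero entry is positive): u = (14.7446, -8.7446, -8.7446).
  ||u|| = √((14.7446)² + (-8.7446)² + (-8.7446)²) = √(370.3369) ≈ 19.2441,  v_1 = u/||u|| ≈ (0.7662, -0.4544, -0.4544) (||v_1|| = 1).

λ_1 = 10.3723,  λ_2 = 4.6277,  λ_3 = 3;  v_1 ≈ (0.7662, -0.4544, -0.4544)
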